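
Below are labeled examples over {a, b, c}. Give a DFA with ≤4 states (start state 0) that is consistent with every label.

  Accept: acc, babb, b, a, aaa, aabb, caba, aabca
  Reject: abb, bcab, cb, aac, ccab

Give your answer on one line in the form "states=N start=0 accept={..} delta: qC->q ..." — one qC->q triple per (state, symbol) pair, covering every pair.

states=4 start=0 accept={0,1} delta: 0a->1 0b->1 0c->1 1a->2 1b->2 1c->0 2a->0 2b->3 2c->2 3a->0 3b->0 3c->0

Grow the machine one transition at a time. Run the examples from 0; the earliest place one falls off (shortest prefix, ties alphabetical) gets sent to the lowest-numbered state that keeps every Accept/Reject pair distinguishable — a pair clashes when both reach the same state with identical unread suffix — and to a fresh state only if none does.
a: 0a undefined. 0a->0: no, aabb/abb meet in 0 with "bb" left. Open state 1: 0a->1.
b: 0b undefined. 0b->0: no, babb/abb meet in 1 with "bb" left. 0b->1: ok.
c: 0c undefined. 0c->0: no, b/cb meet in 1. 0c->1: ok.
aa: 1a undefined. 1a->0: no, babb/cb meet in 1 with "b" left. 1a->1: no, babb/abb meet in 1 with "bb" left. Open state 2: 1a->2.
ab: 1b undefined. 1b->0: no, b/abb meet in 1. 1b->1: no, b/abb meet in 1. 1b->2: ok.
ac: 1c undefined. 1c->0: ok.
aaa: 2a undefined. 2a->0: ok.
aab: 2b undefined. 2b->0: no, aaa/abb meet in 0. 2b->1: no, acc/abb meet in 1. 2b->2: no, babb/abb meet in 2. Open state 3: 2b->3.
aac: 2c undefined. 2c->0: no, aaa/aac meet in 0. 2c->1: no, acc/aac meet in 1. 2c->2: ok.
aabb: 3b undefined. 3b->0: ok.
aabc: 3c undefined. 3c->0: ok.
caba: 3a undefined. 3a->0: ok.
All examples now run through 4 states with every (state, symbol) defined. Accept strings end in {0,1}, Reject strings end in {2,3}; accept={0,1}.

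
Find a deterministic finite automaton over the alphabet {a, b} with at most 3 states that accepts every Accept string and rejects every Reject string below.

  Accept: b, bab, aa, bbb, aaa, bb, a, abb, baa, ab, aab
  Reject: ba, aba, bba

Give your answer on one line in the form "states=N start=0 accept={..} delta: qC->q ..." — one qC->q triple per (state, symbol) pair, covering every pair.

states=3 start=0 accept={0,1} delta: 0a->0 0b->1 1a->2 1b->1 2a->0 2b->0

State merging on the prefix tree: take the shortest (then alphabetical) example prefix whose next move is undefined and point that move at state 0, else 1, else 2, ...; a target is out if some Accept/Reject pair would then sit in one state with the same input left (inseparable). If every existing state is out, open a new one.
a: 0a undefined. 0a->0: ok.
b: 0b undefined. 0b->0: no, b/ba meet in 0. Open state 1: 0b->1.
ba: 1a undefined. 1a->0: no, aa/ba meet in 0. 1a->1: no, b/ba meet in 1. Open state 2: 1a->2.
bb: 1b undefined. 1b->0: no, aa/bba meet in 0. 1b->1: ok.
baa: 2a undefined. 2a->0: ok.
bab: 2b undefined. 2b->0: ok.
All examples now run through 3 states with every (state, symbol) defined. Accept strings end in {0,1}, Reject strings end in {2}; accept={0,1}.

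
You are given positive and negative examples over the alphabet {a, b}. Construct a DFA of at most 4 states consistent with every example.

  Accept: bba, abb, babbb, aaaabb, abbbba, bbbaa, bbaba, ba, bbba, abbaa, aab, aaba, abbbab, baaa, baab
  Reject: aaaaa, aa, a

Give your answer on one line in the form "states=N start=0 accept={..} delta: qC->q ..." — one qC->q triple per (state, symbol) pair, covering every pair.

Grow the machine one transition at a time. Run the examples from 0; the earliest place one falls off (shortest prefix, ties alphabetical) gets sent to the lowest-numbered state that keeps every Accept/Reject pair distinguishable — a pair clashes when both reach the same state with identical unread suffix — and to a fresh state only if none does.
a: 0a undefined. 0a->0: ok.
b: 0b undefined. 0b->0: no, bba/aaaaa meet in 0. Open state 1: 0b->1.
ba: 1a undefined. 1a->0: no, ba/aaaaa meet in 0. 1a->1: ok.
bb: 1b undefined. 1b->0: no, bba/aaaaa meet in 0. 1b->1: ok.
All examples now run through 2 states with every (state, symbol) defined. Accept strings end in {1}, Reject strings end in {0}; accept={1}.

states=2 start=0 accept={1} delta: 0a->0 0b->1 1a->1 1b->1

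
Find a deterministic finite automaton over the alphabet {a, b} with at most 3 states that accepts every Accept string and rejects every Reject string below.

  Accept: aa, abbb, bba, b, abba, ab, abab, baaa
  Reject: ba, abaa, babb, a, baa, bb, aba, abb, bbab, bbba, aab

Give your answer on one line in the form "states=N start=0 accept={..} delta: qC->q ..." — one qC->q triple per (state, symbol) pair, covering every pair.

states=3 start=0 accept={2} delta: 0a->1 0b->2 1a->2 1b->2 2a->0 2b->1

Fold the examples into a partial DFA from state 0: repeatedly fix the first undefined (state, symbol) met by the shortest-then-alphabetical prefix, trying targets in increasing order and rejecting any under which an Accept and a Reject string meet in one state with the same remainder; add a state when all current targets are rejected. Accepting states are where Accept strings end.
a: 0a undefined. 0a->0: no, aa/a meet in 0. Open state 1: 0a->1.
b: 0b undefined. 0b->0: no, aa/baa meet in 1 with "a" left. 0b->1: no, aa/ba meet in 1 with "a" left. Open state 2: 0b->2.
aa: 1a undefined. 1a->0: no, b/aab meet in 2. 1a->1: no, aa/a meet in 1. 1a->2: ok.
ab: 1b undefined. 1b->0: no, aa/abaa meet in 2. 1b->1: no, aa/aba meet in 2. 1b->2: ok.
ba: 2a undefined. 2a->0: ok.
bb: 2b undefined. 2b->0: no, aa/bbab meet in 2. 2b->1: ok.
All examples now run through 3 states with every (state, symbol) defined. Accept strings end in {2}, Reject strings end in {0,1}; accept={2}.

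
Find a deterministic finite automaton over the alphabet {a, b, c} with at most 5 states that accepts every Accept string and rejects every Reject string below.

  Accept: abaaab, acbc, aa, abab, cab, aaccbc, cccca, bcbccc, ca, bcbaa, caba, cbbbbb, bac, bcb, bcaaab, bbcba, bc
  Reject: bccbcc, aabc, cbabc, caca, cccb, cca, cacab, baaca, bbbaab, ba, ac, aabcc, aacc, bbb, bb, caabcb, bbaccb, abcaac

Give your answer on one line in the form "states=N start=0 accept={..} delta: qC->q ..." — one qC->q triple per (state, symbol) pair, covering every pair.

Fold the examples into a partial DFA from state 0: repeatedly fix the first undefined (state, symbol) met by the shortest-then-alphabetical prefix, trying targets in increasing order and rejecting any under which an Accept and a Reject string meet in one state with the same remainder; add a state when all current targets are rejected. Accepting states are where Accept strings end.
a: 0a undefined. 0a->0: no, bc/aabc meet in 0 with "bc" left. Open state 1: 0a->1.
b: 0b undefined. 0b->0: no, bac/ac meet in 1 with "c" left. 0b->1: no, aa/ba meet in 1 with "a" left. Open state 2: 0b->2.
c: 0c undefined. 0c->0: no, cccca/cca meet in 1. 0c->1: ok.
aa: 1a undefined. 1a->0: no, aa/caca meet in 0. 1a->1: ok.
ab: 1b undefined. 1b->0: no, abaaab/caabcb meet in 0. 1b->1: ok.
ac: 1c undefined. 1c->0: no, abaaab/caca meet in 1. 1c->1: no, abaaab/aabc meet in 1. 1c->2: no, bcb/cccb meet in 2 with "cb" left. Open state 3: 1c->3.
ba: 2a undefined. 2a->0: ok.
bb: 2b undefined. 2b->0: no, abaaab/bbbaab meet in 1. 2b->1: no, abaaab/bbbaab meet in 1. 2b->2: no, abaaab/bbbaab meet in 1. 2b->3: ok.
bc: 2c undefined. 2c->0: no, bcbccc/aabc meet in 3. 2c->1: ok.
acb: 3b undefined. 3b->0: no, abaaab/bbbaab meet in 1. 3b->1: no, abaaab/bbbaab meet in 1. 3b->2: no, abaaab/bbbaab meet in 1. 3b->3: no, acbc/aabcc meet in 3 with "c" left. Open state 4: 3b->4.
bba: 3a undefined. 3a->0: ok.
bbc: 3c undefined. 3c->0: no, bbcba/caca meet in 0. 3c->1: no, abaaab/cccb meet in 1. 3c->2: no, aaccbc/cacab meet in 2. 3c->3: no, cccca/caca meet in 0. 3c->4: ok.
acbc: 4c undefined. 4c->0: no, abaaab/bccbcc meet in 1. 4c->1: ok.
bbba: 4a undefined. 4a->0: no, abaaab/bbbaab meet in 1. 4a->1: no, abaaab/bbbaab meet in 1. 4a->2: ok.
bbcb: 4b undefined. 4b->0: ok.
All examples now run through 5 states with every (state, symbol) defined. Accept strings end in {1}, Reject strings end in {0,2,3,4}; accept={1}.

states=5 start=0 accept={1} delta: 0a->1 0b->2 0c->1 1a->1 1b->1 1c->3 2a->0 2b->3 2c->1 3a->0 3b->4 3c->4 4a->2 4b->0 4c->1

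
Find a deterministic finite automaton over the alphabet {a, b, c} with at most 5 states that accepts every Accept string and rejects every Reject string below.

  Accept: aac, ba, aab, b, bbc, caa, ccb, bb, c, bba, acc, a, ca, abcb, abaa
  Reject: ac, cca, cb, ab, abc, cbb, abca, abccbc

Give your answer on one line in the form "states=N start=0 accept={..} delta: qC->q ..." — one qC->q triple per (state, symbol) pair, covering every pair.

states=4 start=0 accept={0,1} delta: 0a->1 0b->0 0c->1 1a->0 1b->2 1c->3 2a->0 2b->2 2c->3 3a->2 3b->0 3c->1

Grow the machine one transition at a time. Run the examples from 0; the earliest place one falls off (shortest prefix, ties alphabetical) gets sent to the lowest-numbered state that keeps every Accept/Reject pair distinguishable — a pair clashes when both reach the same state with identical unread suffix — and to a fresh state only if none does.
a: 0a undefined. 0a->0: no, aac/ac meet in 0 with "c" left. Open state 1: 0a->1.
b: 0b undefined. 0b->0: ok.
c: 0c undefined. 0c->0: no, ba/cca meet in 1. 0c->1: ok.
aa: 1a undefined. 1a->0: ok.
ab: 1b undefined. 1b->0: no, aac/abc meet in 1. 1b->1: no, aac/cb meet in 1. Open state 2: 1b->2.
ac: 1c undefined. 1c->0: no, aac/cca meet in 1. 1c->1: no, aac/ac meet in 1. 1c->2: no, ccb/cbb meet in 2 with "b" left. Open state 3: 1c->3.
aba: 2a undefined. 2a->0: ok.
abc: 2c undefined. 2c->0: no, aac/abca meet in 1. 2c->1: no, aac/abc meet in 1. 2c->2: no, aab/abca meet in 0. 2c->3: ok.
acc: 3c undefined. 3c->0: no, aac/abccbc meet in 1. 3c->1: ok.
cbb: 2b undefined. 2b->0: no, aab/cbb meet in 0. 2b->1: no, aac/cbb meet in 1. 2b->2: ok.
cca: 3a undefined. 3a->0: no, aab/cca meet in 0. 3a->1: no, aac/cca meet in 1. 3a->2: ok.
ccb: 3b undefined. 3b->0: ok.
All examples now run through 4 states with every (state, symbol) defined. Accept strings end in {0,1}, Reject strings end in {2,3}; accept={0,1}.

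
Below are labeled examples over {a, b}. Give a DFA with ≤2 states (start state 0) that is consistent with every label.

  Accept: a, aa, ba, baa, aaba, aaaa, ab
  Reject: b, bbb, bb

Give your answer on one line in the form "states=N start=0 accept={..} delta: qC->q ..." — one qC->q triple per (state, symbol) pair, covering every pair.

Fold the examples into a partial DFA from state 0: repeatedly fix the first undefined (state, symbol) met by the shortest-then-alphabetical prefix, trying targets in increasing order and rejecting any under which an Accept and a Reject string meet in one state with the same remainder; add a state when all current targets are rejected. Accepting states are where Accept strings end.
a: 0a undefined. 0a->0: no, ab/b meet in 0 with "b" left. Open state 1: 0a->1.
b: 0b undefined. 0b->0: ok.
aa: 1a undefined. 1a->0: no, aa/b meet in 0. 1a->1: ok.
ab: 1b undefined. 1b->0: no, ab/b meet in 0. 1b->1: ok.
All examples now run through 2 states with every (state, symbol) defined. Accept strings end in {1}, Reject strings end in {0}; accept={1}.

states=2 start=0 accept={1} delta: 0a->1 0b->0 1a->1 1b->1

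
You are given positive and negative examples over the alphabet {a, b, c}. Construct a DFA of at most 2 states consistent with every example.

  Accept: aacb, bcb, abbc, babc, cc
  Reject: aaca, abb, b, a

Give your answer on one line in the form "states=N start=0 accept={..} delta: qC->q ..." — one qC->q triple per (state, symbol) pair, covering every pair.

states=2 start=0 accept={1} delta: 0a->0 0b->0 0c->1 1a->0 1b->1 1c->1

State merging on the prefix tree: take the shortest (then alphabetical) example prefix whose next move is undefined and point that move at state 0, else 1, else 2, ...; a target is out if some Accept/Reject pair would then sit in one state with the same input left (inseparable). If every existing state is out, open a new one.
a: 0a undefined. 0a->0: ok.
b: 0b undefined. 0b->0: ok.
c: 0c undefined. 0c->0: no, aacb/aaca meet in 0. Open state 1: 0c->1.
cc: 1c undefined. 1c->0: no, cc/abb meet in 0. 1c->1: ok.
bcb: 1b undefined. 1b->0: no, aacb/abb meet in 0. 1b->1: ok.
aaca: 1a undefined. 1a->0: ok.
All examples now run through 2 states with every (state, symbol) defined. Accept strings end in {1}, Reject strings end in {0}; accept={1}.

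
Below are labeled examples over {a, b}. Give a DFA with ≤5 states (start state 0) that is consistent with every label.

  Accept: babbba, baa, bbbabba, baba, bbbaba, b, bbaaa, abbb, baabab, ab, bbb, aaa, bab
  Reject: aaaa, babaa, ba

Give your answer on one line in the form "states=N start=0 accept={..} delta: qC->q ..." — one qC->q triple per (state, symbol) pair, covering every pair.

State merging on the prefix tree: take the shortest (then alphabetical) example prefix whose next move is undefined and point that move at state 0, else 1, else 2, ...; a target is out if some Accept/Reject pair would then sit in one state with the same input left (inseparable). If every existing state is out, open a new one.
a: 0a undefined. 0a->0: no, aaa/aaaa meet in 0. Open state 1: 0a->1.
b: 0b undefined. 0b->0: ok.
aa: 1a undefined. 1a->0: no, baa/aaaa meet in 0. 1a->1: no, baa/aaaa meet in 1. Open state 2: 1a->2.
ab: 1b undefined. 1b->0: no, babbba/ba meet in 1. 1b->1: no, bbaaa/babaa meet in 2 with "a" left. 1b->2: ok.
aaa: 2a undefined. 2a->0: ok.
abb: 2b undefined. 2b->0: no, babbba/aaaa meet in 1. 2b->1: no, baabab/aaaa meet in 1. 2b->2: ok.
All examples now run through 3 states with every (state, symbol) defined. Accept strings end in {0,2}, Reject strings end in {1}; accept={0,2}.

states=3 start=0 accept={0,2} delta: 0a->1 0b->0 1a->2 1b->2 2a->0 2b->2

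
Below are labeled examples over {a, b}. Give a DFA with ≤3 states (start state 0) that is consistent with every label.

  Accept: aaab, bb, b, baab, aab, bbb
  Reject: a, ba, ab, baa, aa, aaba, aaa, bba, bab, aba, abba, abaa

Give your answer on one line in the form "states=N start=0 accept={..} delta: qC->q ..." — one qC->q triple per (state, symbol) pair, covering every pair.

Grow the machine one transition at a time. Run the examples from 0; the earliest place one falls off (shortest prefix, ties alphabetical) gets sent to the lowest-numbered state that keeps every Accept/Reject pair distinguishable — a pair clashes when both reach the same state with identical unread suffix — and to a fresh state only if none does.
a: 0a undefined. 0a->0: no, aaab/ab meet in 0 with "b" left. Open state 1: 0a->1.
b: 0b undefined. 0b->0: ok.
aa: 1a undefined. 1a->0: no, aaab/ab meet in 1 with "b" left. 1a->1: no, aaab/ab meet in 1 with "b" left. Open state 2: 1a->2.
ab: 1b undefined. 1b->0: no, bb/ab meet in 0. 1b->1: ok.
aaa: 2a undefined. 2a->0: no, aaab/aaa meet in 0. 2a->1: no, aaab/a meet in 1. 2a->2: ok.
aab: 2b undefined. 2b->0: ok.
All examples now run through 3 states with every (state, symbol) defined. Accept strings end in {0}, Reject strings end in {1,2}; accept={0}.

states=3 start=0 accept={0} delta: 0a->1 0b->0 1a->2 1b->1 2a->2 2b->0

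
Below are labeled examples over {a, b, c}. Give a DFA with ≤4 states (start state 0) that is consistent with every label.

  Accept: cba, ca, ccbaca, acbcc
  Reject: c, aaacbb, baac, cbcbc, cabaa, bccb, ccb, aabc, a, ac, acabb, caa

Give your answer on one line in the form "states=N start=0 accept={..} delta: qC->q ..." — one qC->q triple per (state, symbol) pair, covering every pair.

states=3 start=0 accept={2} delta: 0a->0 0b->0 0c->1 1a->2 1b->1 1c->2 2a->0 2b->0 2c->2

Fold the examples into a partial DFA from state 0: repeatedly fix the first undefined (state, symbol) met by the shortest-then-alphabetical prefix, trying targets in increasing order and rejecting any under which an Accept and a Reject string meet in one state with the same remainder; add a state when all current targets are rejected. Accepting states are where Accept strings end.
a: 0a undefined. 0a->0: ok.
b: 0b undefined. 0b->0: ok.
c: 0c undefined. 0c->0: no, cba/c meet in 0. Open state 1: 0c->1.
ca: 1a undefined. 1a->0: no, ca/cabaa meet in 0. 1a->1: no, ca/c meet in 1. Open state 2: 1a->2.
cb: 1b undefined. 1b->0: no, cba/aaacbb meet in 0. 1b->1: ok.
cc: 1c undefined. 1c->0: no, acbcc/c meet in 1. 1c->1: no, acbcc/c meet in 1. 1c->2: ok.
caa: 2a undefined. 2a->0: ok.
cab: 2b undefined. 2b->0: ok.
acbcc: 2c undefined. 2c->0: no, acbcc/cabaa meet in 0. 2c->1: no, acbcc/c meet in 1. 2c->2: ok.
All examples now run through 3 states with every (state, symbol) defined. Accept strings end in {2}, Reject strings end in {0,1}; accept={2}.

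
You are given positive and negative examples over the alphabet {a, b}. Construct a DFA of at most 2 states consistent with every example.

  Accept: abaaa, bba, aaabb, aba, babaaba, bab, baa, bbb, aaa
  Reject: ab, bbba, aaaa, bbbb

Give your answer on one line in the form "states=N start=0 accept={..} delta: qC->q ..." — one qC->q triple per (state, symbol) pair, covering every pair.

states=2 start=0 accept={1} delta: 0a->1 0b->1 1a->0 1b->0

Fold the examples into a partial DFA from state 0: repeatedly fix the first undefined (state, symbol) met by the shortest-then-alphabetical prefix, trying targets in increasing order and rejecting any under which an Accept and a Reject string meet in one state with the same remainder; add a state when all current targets are rejected. Accepting states are where Accept strings end.
a: 0a undefined. 0a->0: no, aaa/aaaa meet in 0. Open state 1: 0a->1.
b: 0b undefined. 0b->0: no, bba/bbba meet in 1. 0b->1: ok.
aa: 1a undefined. 1a->0: ok.
ab: 1b undefined. 1b->0: ok.
All examples now run through 2 states with every (state, symbol) defined. Accept strings end in {1}, Reject strings end in {0}; accept={1}.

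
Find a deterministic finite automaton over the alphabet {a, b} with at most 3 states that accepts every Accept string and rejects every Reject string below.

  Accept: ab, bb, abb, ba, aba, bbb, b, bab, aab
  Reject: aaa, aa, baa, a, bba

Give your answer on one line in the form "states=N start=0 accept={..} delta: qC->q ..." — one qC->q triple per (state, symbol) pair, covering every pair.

states=3 start=0 accept={1,2} delta: 0a->0 0b->1 1a->2 1b->2 2a->0 2b->1

Grow the machine one transition at a time. Run the examples from 0; the earliest place one falls off (shortest prefix, ties alphabetical) gets sent to the lowest-numbered state that keeps every Accept/Reject pair distinguishable — a pair clashes when both reach the same state with identical unread suffix — and to a fresh state only if none does.
a: 0a undefined. 0a->0: ok.
b: 0b undefined. 0b->0: no, ab/aaa meet in 0. Open state 1: 0b->1.
ba: 1a undefined. 1a->0: no, ba/aaa meet in 0. 1a->1: no, ab/baa meet in 1. Open state 2: 1a->2.
bb: 1b undefined. 1b->0: no, bb/aaa meet in 0. 1b->1: no, ba/bba meet in 2. 1b->2: ok.
baa: 2a undefined. 2a->0: ok.
bab: 2b undefined. 2b->0: no, bbb/aaa meet in 0. 2b->1: ok.
All examples now run through 3 states with every (state, symbol) defined. Accept strings end in {1,2}, Reject strings end in {0}; accept={1,2}.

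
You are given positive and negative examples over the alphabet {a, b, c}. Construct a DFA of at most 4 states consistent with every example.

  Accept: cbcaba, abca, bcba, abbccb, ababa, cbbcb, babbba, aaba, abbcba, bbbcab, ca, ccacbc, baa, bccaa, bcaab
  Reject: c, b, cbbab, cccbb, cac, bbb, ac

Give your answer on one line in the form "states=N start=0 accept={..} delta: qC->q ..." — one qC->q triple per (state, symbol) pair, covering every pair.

states=4 start=0 accept={0,2} delta: 0a->0 0b->1 0c->1 1a->0 1b->0 1c->2 2a->2 2b->0 2c->3 3a->0 3b->3 3c->0

Grow the machine one transition at a time. Run the examples from 0; the earliest place one falls off (shortest prefix, ties alphabetical) gets sent to the lowest-numbered state that keeps every Accept/Reject pair distinguishable — a pair clashes when both reach the same state with identical unread suffix — and to a fresh state only if none does.
a: 0a undefined. 0a->0: ok.
b: 0b undefined. 0b->0: no, ababa/b meet in 0. Open state 1: 0b->1.
c: 0c undefined. 0c->0: no, ca/c meet in 0. 0c->1: ok.
ba: 1a undefined. 1a->0: ok.
bb: 1b undefined. 1b->0: ok.
bc: 1c undefined. 1c->0: no, abbccb/c meet in 1. 1c->1: no, bbbcab/c meet in 1. Open state 2: 1c->2.
bca: 2a undefined. 2a->0: no, bbbcab/c meet in 1. 2a->1: no, abca/c meet in 1. 2a->2: ok.
bcb: 2b undefined. 2b->0: ok.
bcc: 2c undefined. 2c->0: no, cbcaba/cccbb meet in 0. 2c->1: no, ccacbc/c meet in 1. 2c->2: no, ccacbc/c meet in 1. Open state 3: 2c->3.
bcca: 3a undefined. 3a->0: ok.
cccb: 3b undefined. 3b->0: no, ccacbc/c meet in 1. 3b->1: no, cbcaba/cccbb meet in 0. 3b->2: no, cbcaba/cccbb meet in 0. 3b->3: ok.
ccacbc: 3c undefined. 3c->0: ok.
All examples now run through 4 states with every (state, symbol) defined. Accept strings end in {0,2}, Reject strings end in {1,3}; accept={0,2}.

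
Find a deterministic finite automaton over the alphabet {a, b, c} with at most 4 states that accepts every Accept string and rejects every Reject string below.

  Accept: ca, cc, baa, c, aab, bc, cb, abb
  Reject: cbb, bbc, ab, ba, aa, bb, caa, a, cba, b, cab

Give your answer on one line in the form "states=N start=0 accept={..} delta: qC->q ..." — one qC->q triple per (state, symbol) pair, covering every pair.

states=4 start=0 accept={0,2} delta: 0a->1 0b->1 0c->2 1a->3 1b->3 1c->0 2a->0 2b->0 2c->0 3a->0 3b->0 3c->1

Grow the machine one transition at a time. Run the examples from 0; the earliest place one falls off (shortest prefix, ties alphabetical) gets sent to the lowest-numbered state that keeps every Accept/Reject pair distinguishable — a pair clashes when both reach the same state with identical unread suffix — and to a fresh state only if none does.
a: 0a undefined. 0a->0: no, aab/ab meet in 0 with "b" left. Open state 1: 0a->1.
b: 0b undefined. 0b->0: no, baa/aa meet in 1 with "a" left. 0b->1: ok.
c: 0c undefined. 0c->0: no, ca/a meet in 1. 0c->1: no, ca/ba meet in 1 with "a" left. Open state 2: 0c->2.
aa: 1a undefined. 1a->0: no, baa/a meet in 1. 1a->1: no, baa/ba meet in 1. 1a->2: no, c/ba meet in 2. Open state 3: 1a->3.
ab: 1b undefined. 1b->0: no, c/bbc meet in 2. 1b->1: no, bc/bbc meet in 1 with "c" left. 1b->2: no, cc/bbc meet in 2 with "c" left. 1b->3: ok.
bc: 1c undefined. 1c->0: ok.
ca: 2a undefined. 2a->0: ok.
cb: 2b undefined. 2b->0: ok.
cc: 2c undefined. 2c->0: ok.
aab: 3b undefined. 3b->0: ok.
baa: 3a undefined. 3a->0: ok.
bbc: 3c undefined. 3c->0: no, ca/bbc meet in 0. 3c->1: ok.
All examples now run through 4 states with every (state, symbol) defined. Accept strings end in {0,2}, Reject strings end in {1,3}; accept={0,2}.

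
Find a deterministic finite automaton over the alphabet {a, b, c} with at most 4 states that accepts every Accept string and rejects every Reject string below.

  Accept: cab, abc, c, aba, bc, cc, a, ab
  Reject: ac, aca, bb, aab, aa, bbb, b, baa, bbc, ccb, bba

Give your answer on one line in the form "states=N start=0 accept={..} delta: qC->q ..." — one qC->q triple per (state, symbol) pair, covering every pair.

states=4 start=0 accept={0,1} delta: 0a->1 0b->2 0c->0 1a->2 1b->0 1c->2 2a->2 2b->3 2c->0 3a->2 3b->2 3c->2

Fold the examples into a partial DFA from state 0: repeatedly fix the first undefined (state, symbol) met by the shortest-then-alphabetical prefix, trying targets in increasing order and rejecting any under which an Accept and a Reject string meet in one state with the same remainder; add a state when all current targets are rejected. Accepting states are where Accept strings end.
a: 0a undefined. 0a->0: no, c/ac meet in 0 with "c" left. Open state 1: 0a->1.
b: 0b undefined. 0b->0: no, c/bbc meet in 0 with "c" left. 0b->1: no, abc/bbc meet in 1 with "bc" left. Open state 2: 0b->2.
c: 0c undefined. 0c->0: ok.
aa: 1a undefined. 1a->0: no, c/aa meet in 0. 1a->1: no, cab/aab meet in 1 with "b" left. 1a->2: ok.
ab: 1b undefined. 1b->0: ok.
ac: 1c undefined. 1c->0: no, cab/ac meet in 0. 1c->1: no, aba/ac meet in 1. 1c->2: ok.
ba: 2a undefined. 2a->0: no, cab/aca meet in 0. 2a->1: no, aba/aca meet in 1. 2a->2: ok.
bb: 2b undefined. 2b->0: no, cab/bb meet in 0. 2b->1: no, cab/bbb meet in 0. 2b->2: no, bc/bbc meet in 2 with "c" left. Open state 3: 2b->3.
bc: 2c undefined. 2c->0: ok.
bba: 3a undefined. 3a->0: no, cab/bba meet in 0. 3a->1: no, aba/bba meet in 1. 3a->2: ok.
bbb: 3b undefined. 3b->0: no, cab/bbb meet in 0. 3b->1: no, aba/bbb meet in 1. 3b->2: ok.
bbc: 3c undefined. 3c->0: no, cab/bbc meet in 0. 3c->1: no, aba/bbc meet in 1. 3c->2: ok.
All examples now run through 4 states with every (state, symbol) defined. Accept strings end in {0,1}, Reject strings end in {2,3}; accept={0,1}.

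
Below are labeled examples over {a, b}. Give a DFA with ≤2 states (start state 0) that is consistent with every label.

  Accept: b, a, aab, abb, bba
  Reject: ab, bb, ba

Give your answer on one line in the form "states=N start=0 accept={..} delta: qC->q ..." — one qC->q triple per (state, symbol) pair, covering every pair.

Grow the machine one transition at a time. Run the examples from 0; the earliest place one falls off (shortest prefix, ties alphabetical) gets sent to the lowest-numbered state that keeps every Accept/Reject pair distinguishable — a pair clashes when both reach the same state with identical unread suffix — and to a fresh state only if none does.
a: 0a undefined. 0a->0: no, b/ab meet in 0 with "b" left. Open state 1: 0a->1.
b: 0b undefined. 0b->0: no, b/bb meet in 0. 0b->1: ok.
aa: 1a undefined. 1a->0: ok.
ab: 1b undefined. 1b->0: ok.
All examples now run through 2 states with every (state, symbol) defined. Accept strings end in {1}, Reject strings end in {0}; accept={1}.

states=2 start=0 accept={1} delta: 0a->1 0b->1 1a->0 1b->0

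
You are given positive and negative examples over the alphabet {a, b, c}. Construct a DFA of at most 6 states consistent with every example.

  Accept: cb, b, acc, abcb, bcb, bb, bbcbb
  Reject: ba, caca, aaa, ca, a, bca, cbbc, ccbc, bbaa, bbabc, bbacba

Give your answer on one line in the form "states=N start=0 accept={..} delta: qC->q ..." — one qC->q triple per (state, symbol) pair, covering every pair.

states=4 start=0 accept={1,2} delta: 0a->0 0b->1 0c->1 1a->0 1b->2 1c->1 2a->3 2b->2 2c->0 3a->0 3b->2 3c->0

Fold the examples into a partial DFA from state 0: repeatedly fix the first undefined (state, symbol) met by the shortest-then-alphabetical prefix, trying targets in increasing order and rejecting any under which an Accept and a Reject string meet in one state with the same remainder; add a state when all current targets are rejected. Accepting states are where Accept strings end.
a: 0a undefined. 0a->0: ok.
b: 0b undefined. 0b->0: no, b/ba meet in 0. Open state 1: 0b->1.
c: 0c undefined. 0c->0: no, acc/caca meet in 0. 0c->1: ok.
ba: 1a undefined. 1a->0: ok.
bb: 1b undefined. 1b->0: no, cb/ba meet in 0. 1b->1: no, acc/cbbc meet in 1 with "c" left. Open state 2: 1b->2.
bc: 1c undefined. 1c->0: no, acc/ba meet in 0. 1c->1: ok.
bba: 2a undefined. 2a->0: no, b/bbabc meet in 1. 2a->1: no, b/bbacba meet in 1. 2a->2: no, cb/bbaa meet in 2. Open state 3: 2a->3.
bbc: 2c undefined. 2c->0: ok.
cbb: 2b undefined. 2b->0: no, b/cbbc meet in 1. 2b->1: no, b/cbbc meet in 1. 2b->2: ok.
bbaa: 3a undefined. 3a->0: ok.
bbab: 3b undefined. 3b->0: no, b/bbabc meet in 1. 3b->1: no, b/bbabc meet in 1. 3b->2: ok.
bbac: 3c undefined. 3c->0: ok.
All examples now run through 4 states with every (state, symbol) defined. Accept strings end in {1,2}, Reject strings end in {0}; accept={1,2}.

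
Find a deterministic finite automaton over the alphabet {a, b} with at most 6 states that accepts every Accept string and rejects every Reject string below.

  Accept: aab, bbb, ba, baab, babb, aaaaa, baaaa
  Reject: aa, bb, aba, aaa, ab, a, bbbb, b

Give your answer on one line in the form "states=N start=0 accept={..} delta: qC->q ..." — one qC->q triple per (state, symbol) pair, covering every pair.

Fold the examples into a partial DFA from state 0: repeatedly fix the first undefined (state, symbol) met by the shortest-then-alphabetical prefix, trying targets in increasing order and rejecting any under which an Accept and a Reject string meet in one state with the same remainder; add a state when all current targets are rejected. Accepting states are where Accept strings end.
a: 0a undefined. 0a->0: no, aab/ab meet in 0 with "b" left. Open state 1: 0a->1.
b: 0b undefined. 0b->0: no, bbb/bb meet in 0. 0b->1: no, ba/aa meet in 1 with "a" left. Open state 2: 0b->2.
aa: 1a undefined. 1a->0: no, aab/b meet in 2. 1a->1: no, aab/ab meet in 1 with "b" left. 1a->2: no, aab/bb meet in 2 with "b" left. Open state 3: 1a->3.
ab: 1b undefined. 1b->0: ok.
ba: 2a undefined. 2a->0: no, ba/ab meet in 0. 2a->1: no, ba/aba meet in 1. 2a->2: no, ba/b meet in 2. 2a->3: no, ba/aa meet in 3. Open state 4: 2a->4.
bb: 2b undefined. 2b->0: no, bbb/b meet in 2. 2b->1: no, bbb/ab meet in 0. 2b->2: no, bbb/bb meet in 2. 2b->3: ok.
aaa: 3a undefined. 3a->0: no, aaaaa/aa meet in 3. 3a->1: no, aaaaa/aba meet in 1. 3a->2: ok.
aab: 3b undefined. 3b->0: no, aab/ab meet in 0. 3b->1: no, aab/aba meet in 1. 3b->2: no, aab/aaa meet in 2. 3b->3: no, aab/aa meet in 3. 3b->4: ok.
baa: 4a undefined. 4a->0: no, baab/aaa meet in 2. 4a->1: no, baab/ab meet in 0. 4a->2: no, baab/aa meet in 3. 4a->3: no, aaaaa/aa meet in 3. 4a->4: no, baab/bbbb meet in 4 with "b" left. Open state 5: 4a->5.
bab: 4b undefined. 4b->0: no, babb/aaa meet in 2. 4b->1: no, babb/ab meet in 0. 4b->2: no, babb/aa meet in 3. 4b->3: ok.
baaa: 5a undefined. 5a->0: no, baaaa/aba meet in 1. 5a->1: no, baaaa/aa meet in 3. 5a->2: ok.
baab: 5b undefined. 5b->0: no, baab/ab meet in 0. 5b->1: no, baab/aba meet in 1. 5b->2: no, baab/aaa meet in 2. 5b->3: no, baab/aa meet in 3. 5b->4: ok.
All examples now run through 6 states with every (state, symbol) defined. Accept strings end in {4,5}, Reject strings end in {0,1,2,3}; accept={4,5}.

states=6 start=0 accept={4,5} delta: 0a->1 0b->2 1a->3 1b->0 2a->4 2b->3 3a->2 3b->4 4a->5 4b->3 5a->2 5b->4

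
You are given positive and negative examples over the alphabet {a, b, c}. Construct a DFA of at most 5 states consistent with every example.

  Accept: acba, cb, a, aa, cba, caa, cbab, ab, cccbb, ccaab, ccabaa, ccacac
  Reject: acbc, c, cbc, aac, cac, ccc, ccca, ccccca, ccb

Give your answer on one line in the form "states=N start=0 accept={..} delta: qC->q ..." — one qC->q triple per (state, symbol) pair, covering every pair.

State merging on the prefix tree: take the shortest (then alphabetical) example prefix whose next move is undefined and point that move at state 0, else 1, else 2, ...; a target is out if some Accept/Reject pair would then sit in one state with the same input left (inseparable). If every existing state is out, open a new one.
a: 0a undefined. 0a->0: ok.
c: 0c undefined. 0c->0: no, cb/ccb meet in 0 with "b" left. Open state 1: 0c->1.
ab: 0b undefined. 0b->0: ok.
ca: 1a undefined. 1a->0: ok.
cb: 1b undefined. 1b->0: ok.
cc: 1c undefined. 1c->0: no, acba/ccca meet in 0. 1c->1: no, acba/ccca meet in 0. Open state 2: 1c->2.
cca: 2a undefined. 2a->0: no, ccacac/acbc meet in 1. 2a->1: ok.
ccb: 2b undefined. 2b->0: no, acba/ccb meet in 0. 2b->1: ok.
ccc: 2c undefined. 2c->0: no, acba/ccc meet in 0. 2c->1: no, acba/ccca meet in 0. 2c->2: no, ccacac/ccc meet in 2. Open state 3: 2c->3.
ccca: 3a undefined. 3a->0: no, acba/ccca meet in 0. 3a->1: ok.
cccb: 3b undefined. 3b->0: ok.
cccc: 3c undefined. 3c->0: no, acba/ccccca meet in 0. 3c->1: ok.
All examples now run through 4 states with every (state, symbol) defined. Accept strings end in {0,2}, Reject strings end in {1,3}; accept={0,2}.

states=4 start=0 accept={0,2} delta: 0a->0 0b->0 0c->1 1a->0 1b->0 1c->2 2a->1 2b->1 2c->3 3a->1 3b->0 3c->1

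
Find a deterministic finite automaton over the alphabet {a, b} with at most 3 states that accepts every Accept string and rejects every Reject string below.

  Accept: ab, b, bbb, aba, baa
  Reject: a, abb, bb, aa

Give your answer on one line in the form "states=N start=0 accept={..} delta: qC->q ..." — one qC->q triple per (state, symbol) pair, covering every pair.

states=2 start=0 accept={1} delta: 0a->0 0b->1 1a->1 1b->0

State merging on the prefix tree: take the shortest (then alphabetical) example prefix whose next move is undefined and point that move at state 0, else 1, else 2, ...; a target is out if some Accept/Reject pair would then sit in one state with the same input left (inseparable). If every existing state is out, open a new one.
a: 0a undefined. 0a->0: ok.
b: 0b undefined. 0b->0: no, ab/a meet in 0. Open state 1: 0b->1.
ba: 1a undefined. 1a->0: no, aba/a meet in 0. 1a->1: ok.
bb: 1b undefined. 1b->0: ok.
All examples now run through 2 states with every (state, symbol) defined. Accept strings end in {1}, Reject strings end in {0}; accept={1}.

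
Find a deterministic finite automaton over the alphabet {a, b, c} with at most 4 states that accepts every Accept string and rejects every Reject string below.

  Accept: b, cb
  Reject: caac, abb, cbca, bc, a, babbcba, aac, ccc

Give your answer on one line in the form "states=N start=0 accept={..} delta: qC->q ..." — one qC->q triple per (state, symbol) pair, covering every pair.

State merging on the prefix tree: take the shortest (then alphabetical) example prefix whose next move is undefined and point that move at state 0, else 1, else 2, ...; a target is out if some Accept/Reject pair would then sit in one state with the same input left (inseparable). If every existing state is out, open a new one.
a: 0a undefined. 0a->0: ok.
b: 0b undefined. 0b->0: no, b/abb meet in 0. Open state 1: 0b->1.
c: 0c undefined. 0c->0: ok.
ba: 1a undefined. 1a->0: ok.
bc: 1c undefined. 1c->0: ok.
abb: 1b undefined. 1b->0: ok.
All examples now run through 2 states with every (state, symbol) defined. Accept strings end in {1}, Reject strings end in {0}; accept={1}.

states=2 start=0 accept={1} delta: 0a->0 0b->1 0c->0 1a->0 1b->0 1c->0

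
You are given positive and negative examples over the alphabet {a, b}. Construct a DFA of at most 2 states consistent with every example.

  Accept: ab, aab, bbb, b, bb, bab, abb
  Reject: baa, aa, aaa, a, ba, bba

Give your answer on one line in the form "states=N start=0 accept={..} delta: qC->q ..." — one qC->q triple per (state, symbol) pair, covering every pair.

State merging on the prefix tree: take the shortest (then alphabetical) example prefix whose next move is undefined and point that move at state 0, else 1, else 2, ...; a target is out if some Accept/Reject pair would then sit in one state with the same input left (inseparable). If every existing state is out, open a new one.
a: 0a undefined. 0a->0: ok.
b: 0b undefined. 0b->0: no, ab/baa meet in 0. Open state 1: 0b->1.
ba: 1a undefined. 1a->0: ok.
bb: 1b undefined. 1b->0: no, bb/baa meet in 0. 1b->1: ok.
All examples now run through 2 states with every (state, symbol) defined. Accept strings end in {1}, Reject strings end in {0}; accept={1}.

states=2 start=0 accept={1} delta: 0a->0 0b->1 1a->0 1b->1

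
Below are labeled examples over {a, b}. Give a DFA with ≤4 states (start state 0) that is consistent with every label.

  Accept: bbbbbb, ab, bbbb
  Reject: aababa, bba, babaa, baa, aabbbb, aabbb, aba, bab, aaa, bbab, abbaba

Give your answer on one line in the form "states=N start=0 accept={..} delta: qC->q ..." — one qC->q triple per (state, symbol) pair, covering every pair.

states=4 start=0 accept={1} delta: 0a->1 0b->1 1a->2 1b->1 2a->0 2b->3 3a->2 3b->2

State merging on the prefix tree: take the shortest (then alphabetical) example prefix whose next move is undefined and point that move at state 0, else 1, else 2, ...; a target is out if some Accept/Reject pair would then sit in one state with the same input left (inseparable). If every existing state is out, open a new one.
a: 0a undefined. 0a->0: no, bbbb/aabbbb meet in 0 with "bbbb" left. Open state 1: 0a->1.
b: 0b undefined. 0b->0: no, ab/bab meet in 1 with "b" left. 0b->1: ok.
aa: 1a undefined. 1a->0: no, bbbb/aabbbb meet in 1 with "bbb" left. 1a->1: no, ab/bab meet in 1 with "b" left. Open state 2: 1a->2.
ab: 1b undefined. 1b->0: no, bbbbbb/bbab meet in 0. 1b->1: ok.
aaa: 2a undefined. 2a->0: ok.
aab: 2b undefined. 2b->0: no, bbbbbb/aabbbb meet in 1. 2b->1: no, bbbbbb/aabbbb meet in 1. 2b->2: no, bbbbbb/babaa meet in 1. Open state 3: 2b->3.
aaba: 3a undefined. 3a->0: no, bbbbbb/babaa meet in 1. 3a->1: no, bbbbbb/abbaba meet in 1. 3a->2: ok.
aabb: 3b undefined. 3b->0: no, bbbbbb/aabbbb meet in 1. 3b->1: no, bbbbbb/aabbbb meet in 1. 3b->2: ok.
All examples now run through 4 states with every (state, symbol) defined. Accept strings end in {1}, Reject strings end in {0,2,3}; accept={1}.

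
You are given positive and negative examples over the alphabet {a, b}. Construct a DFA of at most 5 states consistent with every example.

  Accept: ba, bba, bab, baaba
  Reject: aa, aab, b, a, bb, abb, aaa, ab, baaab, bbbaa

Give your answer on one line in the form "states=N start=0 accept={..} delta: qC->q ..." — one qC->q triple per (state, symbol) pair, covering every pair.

Grow the machine one transition at a time. Run the examples from 0; the earliest place one falls off (shortest prefix, ties alphabetical) gets sent to the lowest-numbered state that keeps every Accept/Reject pair distinguishable — a pair clashes when both reach the same state with identical unread suffix — and to a fresh state only if none does.
a: 0a undefined. 0a->0: ok.
b: 0b undefined. 0b->0: no, ba/aa meet in 0. Open state 1: 0b->1.
ba: 1a undefined. 1a->0: no, ba/aa meet in 0. 1a->1: no, ba/aab meet in 1. Open state 2: 1a->2.
bb: 1b undefined. 1b->0: no, bba/aa meet in 0. 1b->1: ok.
baa: 2a undefined. 2a->0: ok.
bab: 2b undefined. 2b->0: no, bab/aa meet in 0. 2b->1: no, bab/aab meet in 1. 2b->2: ok.
All examples now run through 3 states with every (state, symbol) defined. Accept strings end in {2}, Reject strings end in {0,1}; accept={2}.

states=3 start=0 accept={2} delta: 0a->0 0b->1 1a->2 1b->1 2a->0 2b->2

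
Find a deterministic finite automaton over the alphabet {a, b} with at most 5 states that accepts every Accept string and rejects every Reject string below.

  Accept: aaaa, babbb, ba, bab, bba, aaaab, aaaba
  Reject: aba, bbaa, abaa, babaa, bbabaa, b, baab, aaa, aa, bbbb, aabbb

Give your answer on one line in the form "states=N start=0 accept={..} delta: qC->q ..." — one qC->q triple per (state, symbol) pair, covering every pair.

states=3 start=0 accept={1} delta: 0a->1 0b->0 1a->2 1b->1 2a->0 2b->0

State merging on the prefix tree: take the shortest (then alphabetical) example prefix whose next move is undefined and point that move at state 0, else 1, else 2, ...; a target is out if some Accept/Reject pair would then sit in one state with the same input left (inseparable). If every existing state is out, open a new one.
a: 0a undefined. 0a->0: no, aaaa/aaa meet in 0. Open state 1: 0a->1.
b: 0b undefined. 0b->0: ok.
aa: 1a undefined. 1a->0: no, aaaa/bbaa meet in 0. 1a->1: no, aaaa/bbaa meet in 1. Open state 2: 1a->2.
ab: 1b undefined. 1b->0: no, babbb/b meet in 0. 1b->1: ok.
aaa: 2a undefined. 2a->0: ok.
aab: 2b undefined. 2b->0: ok.
All examples now run through 3 states with every (state, symbol) defined. Accept strings end in {1}, Reject strings end in {0,2}; accept={1}.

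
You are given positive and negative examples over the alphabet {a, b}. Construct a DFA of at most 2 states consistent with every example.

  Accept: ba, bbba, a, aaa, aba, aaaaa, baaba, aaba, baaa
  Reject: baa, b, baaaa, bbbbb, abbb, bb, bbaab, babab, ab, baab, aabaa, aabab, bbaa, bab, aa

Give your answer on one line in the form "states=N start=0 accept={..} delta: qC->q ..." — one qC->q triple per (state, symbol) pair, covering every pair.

State merging on the prefix tree: take the shortest (then alphabetical) example prefix whose next move is undefined and point that move at state 0, else 1, else 2, ...; a target is out if some Accept/Reject pair would then sit in one state with the same input left (inseparable). If every existing state is out, open a new one.
a: 0a undefined. 0a->0: no, a/aa meet in 0. Open state 1: 0a->1.
b: 0b undefined. 0b->0: ok.
aa: 1a undefined. 1a->0: ok.
ab: 1b undefined. 1b->0: ok.
All examples now run through 2 states with every (state, symbol) defined. Accept strings end in {1}, Reject strings end in {0}; accept={1}.

states=2 start=0 accept={1} delta: 0a->1 0b->0 1a->0 1b->0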